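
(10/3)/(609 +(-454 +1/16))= 0.02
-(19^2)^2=-130321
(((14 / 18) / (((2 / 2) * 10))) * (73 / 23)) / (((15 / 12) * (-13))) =-1022 / 67275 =-0.02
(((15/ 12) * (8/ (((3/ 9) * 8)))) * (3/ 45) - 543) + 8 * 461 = 12581/ 4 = 3145.25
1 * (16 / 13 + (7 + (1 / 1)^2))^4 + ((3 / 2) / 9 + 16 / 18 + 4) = 3735079051 / 514098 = 7265.31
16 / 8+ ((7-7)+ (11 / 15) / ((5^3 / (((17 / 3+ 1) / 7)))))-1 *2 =44 / 7875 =0.01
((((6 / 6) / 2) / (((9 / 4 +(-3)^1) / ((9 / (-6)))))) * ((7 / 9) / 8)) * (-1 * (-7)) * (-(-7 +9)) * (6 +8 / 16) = -637 / 72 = -8.85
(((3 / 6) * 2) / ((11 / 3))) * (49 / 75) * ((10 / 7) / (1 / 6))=1.53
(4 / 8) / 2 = 1 / 4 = 0.25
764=764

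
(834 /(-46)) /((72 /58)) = -4031 /276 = -14.61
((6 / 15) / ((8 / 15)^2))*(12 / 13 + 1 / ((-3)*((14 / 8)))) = 375 / 364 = 1.03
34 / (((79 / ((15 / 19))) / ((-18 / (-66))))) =0.09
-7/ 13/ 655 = -7/ 8515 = -0.00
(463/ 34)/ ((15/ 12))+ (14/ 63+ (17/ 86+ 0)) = 11.31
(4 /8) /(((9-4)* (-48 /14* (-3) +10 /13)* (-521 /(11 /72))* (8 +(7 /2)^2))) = -0.00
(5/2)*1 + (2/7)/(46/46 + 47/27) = 1349/518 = 2.60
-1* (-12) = 12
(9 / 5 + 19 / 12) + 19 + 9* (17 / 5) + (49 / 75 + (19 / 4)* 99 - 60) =69583 / 150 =463.89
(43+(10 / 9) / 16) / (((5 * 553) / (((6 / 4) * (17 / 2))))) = 0.20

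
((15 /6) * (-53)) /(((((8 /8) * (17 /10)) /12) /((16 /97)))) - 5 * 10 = -336850 /1649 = -204.28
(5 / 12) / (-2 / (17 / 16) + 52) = 85 / 10224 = 0.01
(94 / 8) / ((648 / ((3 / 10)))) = 47 / 8640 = 0.01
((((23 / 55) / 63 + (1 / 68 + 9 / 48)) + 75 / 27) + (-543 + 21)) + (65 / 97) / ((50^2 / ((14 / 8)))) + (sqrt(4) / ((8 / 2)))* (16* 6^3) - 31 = 149572554847 / 126973000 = 1177.99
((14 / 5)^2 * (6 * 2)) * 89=209328 / 25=8373.12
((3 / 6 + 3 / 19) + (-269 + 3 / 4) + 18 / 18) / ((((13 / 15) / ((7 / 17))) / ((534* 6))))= -1704051405 / 4199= -405823.15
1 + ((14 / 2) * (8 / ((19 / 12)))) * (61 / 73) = 42379 / 1387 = 30.55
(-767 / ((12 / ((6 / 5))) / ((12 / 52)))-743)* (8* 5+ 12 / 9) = -471634 / 15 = -31442.27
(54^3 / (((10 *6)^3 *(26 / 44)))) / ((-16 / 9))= -72171 / 104000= -0.69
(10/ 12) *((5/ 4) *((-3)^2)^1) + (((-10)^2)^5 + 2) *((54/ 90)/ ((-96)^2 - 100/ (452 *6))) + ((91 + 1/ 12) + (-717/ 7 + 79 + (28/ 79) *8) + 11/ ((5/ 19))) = 54000585593102173/ 82929070056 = 651165.94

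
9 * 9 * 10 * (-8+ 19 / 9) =-4770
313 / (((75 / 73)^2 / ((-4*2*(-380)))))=901448.90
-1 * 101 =-101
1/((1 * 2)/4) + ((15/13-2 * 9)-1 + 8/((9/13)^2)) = 890/1053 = 0.85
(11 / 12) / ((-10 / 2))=-11 / 60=-0.18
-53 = -53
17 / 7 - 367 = -2552 / 7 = -364.57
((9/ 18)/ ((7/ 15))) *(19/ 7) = 285/ 98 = 2.91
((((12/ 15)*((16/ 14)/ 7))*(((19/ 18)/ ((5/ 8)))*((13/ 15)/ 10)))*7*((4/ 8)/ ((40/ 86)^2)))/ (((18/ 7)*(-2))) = -456703/ 7593750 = -0.06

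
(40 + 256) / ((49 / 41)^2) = 497576 / 2401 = 207.24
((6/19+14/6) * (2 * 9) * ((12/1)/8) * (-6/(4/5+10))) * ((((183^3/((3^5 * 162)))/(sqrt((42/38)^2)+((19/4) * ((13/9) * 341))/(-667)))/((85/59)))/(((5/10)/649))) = 3501458521322828/1509275997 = 2319959.06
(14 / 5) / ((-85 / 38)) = -1.25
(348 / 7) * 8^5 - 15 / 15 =11403257 / 7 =1629036.71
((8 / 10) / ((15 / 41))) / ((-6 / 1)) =-82 / 225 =-0.36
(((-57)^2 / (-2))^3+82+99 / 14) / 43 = -240075125755 / 2408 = -99698972.49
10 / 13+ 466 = 6068 / 13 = 466.77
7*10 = 70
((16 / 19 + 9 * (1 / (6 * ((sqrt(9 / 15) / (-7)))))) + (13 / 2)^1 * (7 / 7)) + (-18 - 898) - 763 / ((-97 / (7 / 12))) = -19994399 / 22116 - 7 * sqrt(15) / 2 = -917.62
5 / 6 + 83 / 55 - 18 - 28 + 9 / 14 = -49682 / 1155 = -43.01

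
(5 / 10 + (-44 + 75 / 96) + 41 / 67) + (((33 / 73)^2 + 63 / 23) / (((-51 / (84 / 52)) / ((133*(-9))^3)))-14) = 546249974952910745 / 3416187424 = 159900470.07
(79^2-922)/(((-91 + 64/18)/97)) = -4643487/787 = -5900.24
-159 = -159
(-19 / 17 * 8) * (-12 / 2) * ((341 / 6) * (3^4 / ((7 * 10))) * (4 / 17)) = 830.13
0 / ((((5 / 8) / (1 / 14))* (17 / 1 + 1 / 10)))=0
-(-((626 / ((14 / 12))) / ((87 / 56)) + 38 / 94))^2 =-222126517809 / 1857769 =-119566.27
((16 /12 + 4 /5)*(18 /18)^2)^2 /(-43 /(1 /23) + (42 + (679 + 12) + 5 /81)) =-9216 /518275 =-0.02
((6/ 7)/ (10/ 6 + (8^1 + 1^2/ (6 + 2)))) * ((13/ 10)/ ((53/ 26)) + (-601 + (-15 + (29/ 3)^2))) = -19916384/ 435925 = -45.69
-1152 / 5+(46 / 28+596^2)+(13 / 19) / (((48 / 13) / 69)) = 3777200309 / 10640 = 355000.03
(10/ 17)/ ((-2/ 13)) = -65/ 17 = -3.82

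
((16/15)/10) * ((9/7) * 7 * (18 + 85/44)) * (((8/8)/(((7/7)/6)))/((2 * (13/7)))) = 110502/3575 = 30.91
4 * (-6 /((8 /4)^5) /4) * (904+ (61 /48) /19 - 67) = -763405 /4864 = -156.95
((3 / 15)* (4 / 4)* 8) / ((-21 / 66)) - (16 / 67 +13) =-42837 / 2345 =-18.27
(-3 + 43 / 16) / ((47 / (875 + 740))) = -8075 / 752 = -10.74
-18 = -18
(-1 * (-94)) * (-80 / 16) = -470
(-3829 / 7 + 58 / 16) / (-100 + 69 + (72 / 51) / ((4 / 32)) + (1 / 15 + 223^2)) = -158355 / 14486728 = -0.01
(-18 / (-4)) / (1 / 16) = 72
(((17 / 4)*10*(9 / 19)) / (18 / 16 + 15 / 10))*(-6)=-6120 / 133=-46.02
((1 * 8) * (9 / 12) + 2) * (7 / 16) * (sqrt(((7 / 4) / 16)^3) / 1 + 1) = 49 * sqrt(7) / 1024 + 7 / 2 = 3.63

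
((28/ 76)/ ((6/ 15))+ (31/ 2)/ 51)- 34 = -31759/ 969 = -32.78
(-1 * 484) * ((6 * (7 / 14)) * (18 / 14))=-13068 / 7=-1866.86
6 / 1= 6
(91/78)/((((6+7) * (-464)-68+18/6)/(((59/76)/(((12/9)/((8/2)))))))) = -59/132392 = -0.00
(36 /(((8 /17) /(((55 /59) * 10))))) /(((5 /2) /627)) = 10552410 /59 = 178854.41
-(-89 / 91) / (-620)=-89 / 56420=-0.00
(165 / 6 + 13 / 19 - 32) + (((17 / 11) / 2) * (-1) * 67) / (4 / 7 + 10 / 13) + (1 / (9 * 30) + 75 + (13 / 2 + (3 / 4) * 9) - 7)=133629269 / 3442230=38.82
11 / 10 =1.10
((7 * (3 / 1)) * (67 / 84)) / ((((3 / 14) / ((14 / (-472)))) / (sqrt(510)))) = -3283 * sqrt(510) / 1416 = -52.36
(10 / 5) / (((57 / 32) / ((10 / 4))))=160 / 57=2.81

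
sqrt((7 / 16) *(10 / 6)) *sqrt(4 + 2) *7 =7 *sqrt(70) / 4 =14.64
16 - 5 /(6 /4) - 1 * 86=-220 /3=-73.33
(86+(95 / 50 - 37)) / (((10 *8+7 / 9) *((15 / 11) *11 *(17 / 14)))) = 10689 / 308975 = 0.03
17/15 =1.13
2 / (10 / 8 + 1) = 8 / 9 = 0.89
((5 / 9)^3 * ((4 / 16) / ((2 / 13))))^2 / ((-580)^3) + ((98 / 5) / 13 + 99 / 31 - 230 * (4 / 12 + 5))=-130720279272936715483 / 106975431951298560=-1221.97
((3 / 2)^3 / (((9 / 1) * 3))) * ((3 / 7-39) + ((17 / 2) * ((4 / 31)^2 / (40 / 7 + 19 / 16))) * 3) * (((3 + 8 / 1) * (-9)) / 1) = 9912396681 / 20799884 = 476.56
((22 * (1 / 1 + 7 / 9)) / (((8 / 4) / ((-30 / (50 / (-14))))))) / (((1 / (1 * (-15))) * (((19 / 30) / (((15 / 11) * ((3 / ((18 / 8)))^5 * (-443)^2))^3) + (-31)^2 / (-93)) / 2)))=21425262626826984354364784640000 / 44925807726707015351523529793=476.90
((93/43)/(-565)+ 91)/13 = 2210752/315835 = 7.00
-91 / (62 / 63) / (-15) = 1911 / 310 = 6.16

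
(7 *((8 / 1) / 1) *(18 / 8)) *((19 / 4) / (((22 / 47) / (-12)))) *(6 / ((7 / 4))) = -578664 / 11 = -52605.82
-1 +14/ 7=1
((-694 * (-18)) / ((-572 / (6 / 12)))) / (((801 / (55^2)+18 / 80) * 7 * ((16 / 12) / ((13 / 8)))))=-95425 / 24584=-3.88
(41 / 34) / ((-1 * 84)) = -41 / 2856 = -0.01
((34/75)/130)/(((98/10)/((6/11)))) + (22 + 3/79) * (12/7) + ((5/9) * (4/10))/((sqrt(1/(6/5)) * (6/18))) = 2 * sqrt(30)/15 + 522824986/13838825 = 38.51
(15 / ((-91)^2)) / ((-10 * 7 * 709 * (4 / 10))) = -15 / 164394412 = -0.00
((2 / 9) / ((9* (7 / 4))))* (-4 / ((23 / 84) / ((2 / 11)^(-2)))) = -6.24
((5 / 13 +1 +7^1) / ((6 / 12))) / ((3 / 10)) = 2180 / 39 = 55.90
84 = 84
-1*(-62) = 62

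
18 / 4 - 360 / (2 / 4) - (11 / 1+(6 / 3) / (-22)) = -15981 / 22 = -726.41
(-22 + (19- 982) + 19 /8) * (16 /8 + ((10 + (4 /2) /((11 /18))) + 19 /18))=-16044.58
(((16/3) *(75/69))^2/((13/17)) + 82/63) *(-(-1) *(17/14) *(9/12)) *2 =55544423/673946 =82.42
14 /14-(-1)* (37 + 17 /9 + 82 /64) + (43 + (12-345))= -71663 /288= -248.83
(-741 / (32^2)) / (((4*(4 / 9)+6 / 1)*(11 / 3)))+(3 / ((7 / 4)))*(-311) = -420392487 / 788480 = -533.17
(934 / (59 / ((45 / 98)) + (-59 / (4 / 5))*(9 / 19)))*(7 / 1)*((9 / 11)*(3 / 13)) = 603718920 / 45753851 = 13.19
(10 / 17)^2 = 100 / 289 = 0.35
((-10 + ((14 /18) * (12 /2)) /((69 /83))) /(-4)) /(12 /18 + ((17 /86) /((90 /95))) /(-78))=3045432 /1843979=1.65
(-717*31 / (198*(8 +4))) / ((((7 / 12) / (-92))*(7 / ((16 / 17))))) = 5453024 / 27489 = 198.37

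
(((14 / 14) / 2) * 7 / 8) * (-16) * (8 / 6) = -28 / 3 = -9.33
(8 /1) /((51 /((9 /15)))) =8 /85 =0.09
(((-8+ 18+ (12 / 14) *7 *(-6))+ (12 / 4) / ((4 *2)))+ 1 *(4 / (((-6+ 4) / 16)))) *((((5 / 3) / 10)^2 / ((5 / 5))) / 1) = -461 / 288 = -1.60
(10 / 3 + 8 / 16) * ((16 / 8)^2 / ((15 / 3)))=46 / 15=3.07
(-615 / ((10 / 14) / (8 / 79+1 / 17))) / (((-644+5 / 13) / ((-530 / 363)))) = -425147450 / 1359662601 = -0.31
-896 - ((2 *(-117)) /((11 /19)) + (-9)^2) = -6301 /11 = -572.82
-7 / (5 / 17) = -119 / 5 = -23.80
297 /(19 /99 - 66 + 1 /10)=-294030 /65051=-4.52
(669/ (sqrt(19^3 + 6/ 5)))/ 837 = 223 * sqrt(171505)/ 9569979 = 0.01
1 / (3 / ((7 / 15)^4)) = 2401 / 151875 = 0.02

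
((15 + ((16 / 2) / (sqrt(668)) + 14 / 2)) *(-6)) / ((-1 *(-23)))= -132 / 23 - 24 *sqrt(167) / 3841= -5.82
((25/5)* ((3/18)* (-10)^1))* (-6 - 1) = 175/3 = 58.33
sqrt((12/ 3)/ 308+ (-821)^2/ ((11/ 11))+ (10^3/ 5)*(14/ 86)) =sqrt(7389680493734)/ 3311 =821.02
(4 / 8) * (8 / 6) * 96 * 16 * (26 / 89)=26624 / 89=299.15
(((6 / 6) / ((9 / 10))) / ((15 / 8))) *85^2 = 115600 / 27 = 4281.48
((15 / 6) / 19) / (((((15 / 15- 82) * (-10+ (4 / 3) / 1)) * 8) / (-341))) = -1705 / 213408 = -0.01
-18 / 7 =-2.57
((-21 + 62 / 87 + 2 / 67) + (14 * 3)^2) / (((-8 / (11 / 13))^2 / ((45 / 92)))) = 802093875 / 84061952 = 9.54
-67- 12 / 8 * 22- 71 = -171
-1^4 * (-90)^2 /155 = -1620 /31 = -52.26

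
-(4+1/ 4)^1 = -17/ 4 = -4.25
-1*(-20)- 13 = 7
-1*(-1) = 1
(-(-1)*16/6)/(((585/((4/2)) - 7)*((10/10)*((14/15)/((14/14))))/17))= 0.17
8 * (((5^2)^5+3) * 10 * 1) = 781250240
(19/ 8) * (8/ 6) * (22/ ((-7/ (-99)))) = 6897/ 7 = 985.29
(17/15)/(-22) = -17/330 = -0.05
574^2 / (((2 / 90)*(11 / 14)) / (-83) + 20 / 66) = 189511300440 / 174179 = 1088026.11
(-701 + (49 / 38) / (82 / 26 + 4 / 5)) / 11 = -622071 / 9766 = -63.70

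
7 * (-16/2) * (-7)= 392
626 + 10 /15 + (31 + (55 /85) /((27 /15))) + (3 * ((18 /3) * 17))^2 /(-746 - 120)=36430420 /66249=549.90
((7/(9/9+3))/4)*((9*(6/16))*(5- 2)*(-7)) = -3969/128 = -31.01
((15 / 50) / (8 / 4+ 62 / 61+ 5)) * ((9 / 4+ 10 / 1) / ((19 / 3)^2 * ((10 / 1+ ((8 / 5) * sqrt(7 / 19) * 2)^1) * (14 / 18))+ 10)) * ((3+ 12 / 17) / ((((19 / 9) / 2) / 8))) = 1143965025 / 27592754332 - 320310207 * sqrt(133) / 473433574328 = 0.03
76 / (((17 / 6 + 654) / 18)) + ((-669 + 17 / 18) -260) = -65686661 / 70938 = -925.97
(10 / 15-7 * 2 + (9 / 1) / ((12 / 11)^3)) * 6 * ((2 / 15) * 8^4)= -314624 / 15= -20974.93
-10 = -10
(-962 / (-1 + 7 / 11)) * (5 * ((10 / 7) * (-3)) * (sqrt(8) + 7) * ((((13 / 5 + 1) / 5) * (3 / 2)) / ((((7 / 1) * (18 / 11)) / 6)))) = -1571427 / 7- 3142854 * sqrt(2) / 49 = -315197.06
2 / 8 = 1 / 4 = 0.25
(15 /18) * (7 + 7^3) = 875 /3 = 291.67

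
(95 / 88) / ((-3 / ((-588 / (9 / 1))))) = 4655 / 198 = 23.51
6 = 6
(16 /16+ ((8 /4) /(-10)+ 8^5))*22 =3604568 /5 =720913.60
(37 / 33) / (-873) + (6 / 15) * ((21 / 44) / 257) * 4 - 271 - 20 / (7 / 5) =-73927634134 / 259136955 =-285.28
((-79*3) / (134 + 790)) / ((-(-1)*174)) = -0.00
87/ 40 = 2.18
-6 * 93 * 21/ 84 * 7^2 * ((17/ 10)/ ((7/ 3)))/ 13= -99603/ 260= -383.09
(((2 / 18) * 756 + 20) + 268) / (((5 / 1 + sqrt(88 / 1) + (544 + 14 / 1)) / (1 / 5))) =69812 / 528135 - 248 * sqrt(22) / 528135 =0.13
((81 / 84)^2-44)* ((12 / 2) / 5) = -101301 / 1960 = -51.68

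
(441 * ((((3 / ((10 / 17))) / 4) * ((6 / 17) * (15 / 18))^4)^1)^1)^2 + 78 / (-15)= 96579538309 / 7724022080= 12.50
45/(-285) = -3/19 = -0.16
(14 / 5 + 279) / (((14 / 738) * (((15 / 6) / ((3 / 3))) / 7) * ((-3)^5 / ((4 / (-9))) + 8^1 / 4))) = 4159368 / 54875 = 75.80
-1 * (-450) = 450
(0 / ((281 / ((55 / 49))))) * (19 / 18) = 0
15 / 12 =1.25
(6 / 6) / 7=1 / 7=0.14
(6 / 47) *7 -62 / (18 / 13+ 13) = -30028 / 8789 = -3.42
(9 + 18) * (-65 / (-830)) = 351 / 166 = 2.11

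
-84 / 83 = -1.01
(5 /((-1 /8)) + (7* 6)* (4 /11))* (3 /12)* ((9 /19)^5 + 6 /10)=-525200856 /136185445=-3.86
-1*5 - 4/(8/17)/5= -67/10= -6.70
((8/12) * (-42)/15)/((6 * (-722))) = 7/16245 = 0.00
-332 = -332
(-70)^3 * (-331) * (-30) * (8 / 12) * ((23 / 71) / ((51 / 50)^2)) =-130562950000000 / 184671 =-707002994.51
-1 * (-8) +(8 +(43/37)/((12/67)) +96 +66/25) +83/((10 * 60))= 2692129/22200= 121.27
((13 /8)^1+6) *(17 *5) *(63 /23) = 326655 /184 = 1775.30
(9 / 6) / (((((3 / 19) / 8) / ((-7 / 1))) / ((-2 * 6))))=6384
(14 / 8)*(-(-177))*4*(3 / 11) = 3717 / 11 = 337.91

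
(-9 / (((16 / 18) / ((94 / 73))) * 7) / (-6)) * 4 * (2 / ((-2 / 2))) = -1269 / 511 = -2.48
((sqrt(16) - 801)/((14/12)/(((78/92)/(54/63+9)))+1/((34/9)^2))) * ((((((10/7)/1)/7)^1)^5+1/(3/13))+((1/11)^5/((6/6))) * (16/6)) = -7084085982387461491964/27963725359859321417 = -253.33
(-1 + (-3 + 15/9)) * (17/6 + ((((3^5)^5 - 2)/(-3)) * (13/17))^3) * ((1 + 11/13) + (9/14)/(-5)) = 40374578699741556211992580000000000.00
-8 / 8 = -1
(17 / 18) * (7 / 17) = 7 / 18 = 0.39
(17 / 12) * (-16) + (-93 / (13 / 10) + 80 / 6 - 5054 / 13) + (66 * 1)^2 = 151568 / 39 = 3886.36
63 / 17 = 3.71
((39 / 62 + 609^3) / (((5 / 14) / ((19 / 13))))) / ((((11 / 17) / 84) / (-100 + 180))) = 42554294975078208 / 4433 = 9599434914296.91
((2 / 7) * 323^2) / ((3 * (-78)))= -104329 / 819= -127.39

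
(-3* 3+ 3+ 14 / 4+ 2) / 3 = -1 / 6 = -0.17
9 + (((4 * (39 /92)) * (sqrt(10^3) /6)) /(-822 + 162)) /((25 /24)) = 9 - 26 * sqrt(10) /6325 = 8.99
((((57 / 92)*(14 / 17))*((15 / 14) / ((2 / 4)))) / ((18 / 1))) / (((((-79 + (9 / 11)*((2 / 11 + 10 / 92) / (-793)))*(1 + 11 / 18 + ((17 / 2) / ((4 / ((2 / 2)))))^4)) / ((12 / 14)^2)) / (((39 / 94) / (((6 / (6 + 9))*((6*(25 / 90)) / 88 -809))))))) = 3113835486068736 / 94592017448551169836681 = 0.00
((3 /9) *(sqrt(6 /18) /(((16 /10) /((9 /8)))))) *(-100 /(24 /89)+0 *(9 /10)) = -11125 *sqrt(3) /384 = -50.18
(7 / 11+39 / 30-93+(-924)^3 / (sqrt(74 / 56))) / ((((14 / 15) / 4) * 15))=-450793728 * sqrt(259) / 37-1431 / 55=-196076741.32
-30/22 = -15/11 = -1.36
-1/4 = -0.25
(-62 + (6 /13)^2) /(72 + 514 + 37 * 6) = -5221 /68276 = -0.08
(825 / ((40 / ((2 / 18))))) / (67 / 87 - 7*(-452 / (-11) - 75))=17545 / 1823152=0.01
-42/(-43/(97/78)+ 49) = -4074/1399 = -2.91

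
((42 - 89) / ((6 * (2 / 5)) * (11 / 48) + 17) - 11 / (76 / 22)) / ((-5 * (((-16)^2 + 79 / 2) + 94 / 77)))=6020707 / 1523699775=0.00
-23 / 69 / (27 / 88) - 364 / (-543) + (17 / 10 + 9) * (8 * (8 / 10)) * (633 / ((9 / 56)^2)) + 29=615133665461 / 366525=1678285.70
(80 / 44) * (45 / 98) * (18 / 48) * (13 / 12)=2925 / 8624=0.34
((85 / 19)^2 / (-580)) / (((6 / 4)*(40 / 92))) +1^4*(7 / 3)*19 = 1854287 / 41876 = 44.28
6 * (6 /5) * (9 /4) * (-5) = -81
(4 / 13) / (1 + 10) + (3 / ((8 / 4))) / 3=151 / 286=0.53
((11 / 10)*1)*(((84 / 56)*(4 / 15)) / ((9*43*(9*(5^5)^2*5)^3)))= 11 / 821085995994508266448974609375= 0.00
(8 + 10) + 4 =22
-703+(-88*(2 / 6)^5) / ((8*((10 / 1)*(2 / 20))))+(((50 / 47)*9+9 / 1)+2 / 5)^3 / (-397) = -901748266027697 / 1251988579125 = -720.25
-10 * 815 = -8150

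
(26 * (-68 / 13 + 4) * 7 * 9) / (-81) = 224 / 9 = 24.89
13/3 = 4.33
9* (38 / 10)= 171 / 5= 34.20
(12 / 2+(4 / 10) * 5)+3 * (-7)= -13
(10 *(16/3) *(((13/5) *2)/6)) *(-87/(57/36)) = -48256/19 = -2539.79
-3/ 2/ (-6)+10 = 41/ 4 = 10.25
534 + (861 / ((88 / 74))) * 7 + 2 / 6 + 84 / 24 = 5605.99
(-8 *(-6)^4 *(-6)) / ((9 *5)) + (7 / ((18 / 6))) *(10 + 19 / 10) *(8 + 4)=8578 / 5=1715.60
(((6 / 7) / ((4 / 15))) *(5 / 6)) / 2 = 75 / 56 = 1.34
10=10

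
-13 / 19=-0.68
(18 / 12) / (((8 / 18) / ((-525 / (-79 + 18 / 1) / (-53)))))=-14175 / 25864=-0.55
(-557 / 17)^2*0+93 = 93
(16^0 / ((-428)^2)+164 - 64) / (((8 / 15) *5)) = 54955203 / 1465472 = 37.50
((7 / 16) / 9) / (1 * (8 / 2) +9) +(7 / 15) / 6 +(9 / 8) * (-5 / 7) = -47309 / 65520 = -0.72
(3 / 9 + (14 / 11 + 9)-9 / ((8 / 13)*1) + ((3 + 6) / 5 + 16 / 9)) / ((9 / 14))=-12229 / 17820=-0.69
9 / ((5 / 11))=99 / 5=19.80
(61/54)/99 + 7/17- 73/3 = -23.91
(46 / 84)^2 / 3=529 / 5292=0.10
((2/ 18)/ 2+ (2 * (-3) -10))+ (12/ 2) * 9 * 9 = 8461/ 18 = 470.06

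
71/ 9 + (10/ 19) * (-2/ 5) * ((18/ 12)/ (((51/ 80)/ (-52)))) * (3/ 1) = 247573/ 2907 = 85.16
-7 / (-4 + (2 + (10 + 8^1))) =-7 / 16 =-0.44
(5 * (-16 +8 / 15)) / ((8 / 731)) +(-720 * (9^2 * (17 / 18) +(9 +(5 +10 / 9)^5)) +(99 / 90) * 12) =-203564603839 / 32805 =-6205291.99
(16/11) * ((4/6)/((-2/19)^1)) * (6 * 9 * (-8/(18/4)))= 884.36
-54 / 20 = -27 / 10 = -2.70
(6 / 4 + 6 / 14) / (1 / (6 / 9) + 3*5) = 9 / 77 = 0.12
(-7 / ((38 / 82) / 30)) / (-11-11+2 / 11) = 3157 / 152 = 20.77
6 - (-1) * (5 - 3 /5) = 52 /5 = 10.40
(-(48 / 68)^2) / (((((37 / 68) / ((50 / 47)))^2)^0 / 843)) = -121392 / 289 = -420.04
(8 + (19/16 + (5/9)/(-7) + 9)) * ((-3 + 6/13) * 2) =-200783/2184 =-91.93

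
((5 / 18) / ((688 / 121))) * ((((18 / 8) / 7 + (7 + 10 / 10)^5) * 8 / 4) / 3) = 555095365 / 520128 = 1067.23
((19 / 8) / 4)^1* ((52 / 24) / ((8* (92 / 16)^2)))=247 / 50784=0.00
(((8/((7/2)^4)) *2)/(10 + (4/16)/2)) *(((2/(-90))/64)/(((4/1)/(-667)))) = 5336/8751645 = 0.00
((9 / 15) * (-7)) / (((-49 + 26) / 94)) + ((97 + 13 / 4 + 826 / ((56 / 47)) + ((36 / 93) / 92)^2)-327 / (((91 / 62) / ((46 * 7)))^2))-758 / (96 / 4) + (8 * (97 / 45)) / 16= -243375485616361153 / 15464584980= -15737602.14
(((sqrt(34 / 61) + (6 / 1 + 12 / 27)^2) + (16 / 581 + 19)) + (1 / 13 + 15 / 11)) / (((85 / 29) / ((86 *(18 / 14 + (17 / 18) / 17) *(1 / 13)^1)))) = 189.95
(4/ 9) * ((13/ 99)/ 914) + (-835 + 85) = -305390224/ 407187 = -750.00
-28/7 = -4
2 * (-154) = -308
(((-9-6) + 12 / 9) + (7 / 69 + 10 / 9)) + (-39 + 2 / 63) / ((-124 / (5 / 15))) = -6656647 / 539028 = -12.35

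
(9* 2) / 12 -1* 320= -637 / 2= -318.50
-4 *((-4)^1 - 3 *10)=136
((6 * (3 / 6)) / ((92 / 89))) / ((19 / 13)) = 3471 / 1748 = 1.99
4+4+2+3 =13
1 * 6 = 6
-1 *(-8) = 8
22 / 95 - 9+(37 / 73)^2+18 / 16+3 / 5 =-27485697 / 4050040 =-6.79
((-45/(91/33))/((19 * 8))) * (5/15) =-495/13832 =-0.04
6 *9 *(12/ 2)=324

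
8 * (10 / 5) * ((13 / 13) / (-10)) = -8 / 5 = -1.60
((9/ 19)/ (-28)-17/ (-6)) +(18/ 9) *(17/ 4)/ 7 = 919/ 228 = 4.03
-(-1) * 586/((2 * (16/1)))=293/16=18.31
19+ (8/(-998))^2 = 4731035/249001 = 19.00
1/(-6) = -1/6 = -0.17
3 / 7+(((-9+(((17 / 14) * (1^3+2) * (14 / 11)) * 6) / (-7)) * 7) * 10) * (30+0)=-27245.03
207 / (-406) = -207 / 406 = -0.51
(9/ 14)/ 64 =9/ 896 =0.01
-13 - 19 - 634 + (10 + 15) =-641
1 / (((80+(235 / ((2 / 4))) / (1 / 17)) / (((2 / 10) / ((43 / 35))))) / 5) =7 / 69402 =0.00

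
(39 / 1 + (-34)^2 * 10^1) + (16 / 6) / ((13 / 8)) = 452425 / 39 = 11600.64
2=2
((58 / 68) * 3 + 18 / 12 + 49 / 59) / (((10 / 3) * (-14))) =-3678 / 35105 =-0.10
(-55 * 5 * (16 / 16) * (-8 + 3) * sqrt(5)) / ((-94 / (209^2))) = -60061375 * sqrt(5) / 94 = -1428737.42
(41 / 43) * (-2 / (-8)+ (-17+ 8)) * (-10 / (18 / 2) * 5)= 35875 / 774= 46.35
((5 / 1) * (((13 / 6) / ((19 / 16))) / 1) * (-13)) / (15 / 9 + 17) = -845 / 133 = -6.35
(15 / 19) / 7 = 15 / 133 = 0.11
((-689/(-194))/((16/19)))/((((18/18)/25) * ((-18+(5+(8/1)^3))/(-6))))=-1.27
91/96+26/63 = 2743/2016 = 1.36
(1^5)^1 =1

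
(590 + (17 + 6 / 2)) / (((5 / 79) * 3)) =9638 / 3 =3212.67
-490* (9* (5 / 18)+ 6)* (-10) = 41650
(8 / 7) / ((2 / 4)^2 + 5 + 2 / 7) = 32 / 155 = 0.21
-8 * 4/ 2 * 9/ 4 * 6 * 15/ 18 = -180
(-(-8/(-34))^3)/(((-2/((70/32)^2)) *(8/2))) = 1225/157216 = 0.01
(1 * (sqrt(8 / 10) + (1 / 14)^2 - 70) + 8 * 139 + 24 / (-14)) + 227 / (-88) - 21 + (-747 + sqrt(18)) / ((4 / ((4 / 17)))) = 3 * sqrt(2) / 17 + 2 * sqrt(5) / 5 + 71307939 / 73304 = 973.91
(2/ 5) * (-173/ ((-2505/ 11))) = 3806/ 12525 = 0.30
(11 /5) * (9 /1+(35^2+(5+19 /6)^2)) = 103015 /36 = 2861.53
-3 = -3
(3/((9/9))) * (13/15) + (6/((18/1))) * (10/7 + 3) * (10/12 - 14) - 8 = -15647/630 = -24.84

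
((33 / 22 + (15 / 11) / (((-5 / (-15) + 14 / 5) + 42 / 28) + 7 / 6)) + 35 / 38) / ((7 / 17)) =273683 / 42427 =6.45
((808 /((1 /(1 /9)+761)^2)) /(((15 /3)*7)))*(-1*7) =-202 /741125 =-0.00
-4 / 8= -1 / 2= -0.50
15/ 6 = 5/ 2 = 2.50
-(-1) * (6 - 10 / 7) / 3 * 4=128 / 21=6.10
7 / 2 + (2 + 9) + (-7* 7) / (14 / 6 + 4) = 257 / 38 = 6.76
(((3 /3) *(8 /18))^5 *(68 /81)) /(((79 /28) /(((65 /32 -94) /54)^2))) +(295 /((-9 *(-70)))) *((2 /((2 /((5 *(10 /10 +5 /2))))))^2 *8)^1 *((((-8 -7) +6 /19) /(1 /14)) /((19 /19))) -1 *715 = -236559.72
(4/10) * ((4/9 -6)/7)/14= -10/441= -0.02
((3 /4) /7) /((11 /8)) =6 /77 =0.08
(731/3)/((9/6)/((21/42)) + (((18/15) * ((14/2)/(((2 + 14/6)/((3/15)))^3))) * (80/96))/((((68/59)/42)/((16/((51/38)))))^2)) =16766913830875/9144226358793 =1.83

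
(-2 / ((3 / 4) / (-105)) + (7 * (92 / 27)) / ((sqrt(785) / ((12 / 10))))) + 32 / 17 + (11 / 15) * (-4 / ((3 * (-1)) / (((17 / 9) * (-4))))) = 1288 * sqrt(785) / 35325 + 1889896 / 6885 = 275.52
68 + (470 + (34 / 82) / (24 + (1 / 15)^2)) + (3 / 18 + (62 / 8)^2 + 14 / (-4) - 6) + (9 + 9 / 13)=82691777815 / 138179184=598.44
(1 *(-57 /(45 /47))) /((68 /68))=-893 /15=-59.53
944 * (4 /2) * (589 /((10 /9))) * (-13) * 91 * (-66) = 78142711046.40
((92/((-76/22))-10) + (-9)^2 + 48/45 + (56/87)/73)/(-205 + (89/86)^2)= -67595379596/303333508785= -0.22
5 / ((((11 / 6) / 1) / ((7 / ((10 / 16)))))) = 336 / 11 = 30.55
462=462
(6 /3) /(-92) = -1 /46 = -0.02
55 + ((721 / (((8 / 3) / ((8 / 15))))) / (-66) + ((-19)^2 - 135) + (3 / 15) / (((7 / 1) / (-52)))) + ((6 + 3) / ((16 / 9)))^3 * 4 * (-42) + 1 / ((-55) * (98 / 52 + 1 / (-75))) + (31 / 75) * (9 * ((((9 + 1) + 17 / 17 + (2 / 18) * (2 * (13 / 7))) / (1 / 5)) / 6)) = -12643967838247 / 588510720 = -21484.69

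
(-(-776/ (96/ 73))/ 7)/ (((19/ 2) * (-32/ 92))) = -162863/ 6384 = -25.51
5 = 5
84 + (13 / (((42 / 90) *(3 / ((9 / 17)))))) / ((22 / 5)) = 222837 / 2618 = 85.12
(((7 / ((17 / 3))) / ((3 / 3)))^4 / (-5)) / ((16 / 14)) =-1361367 / 3340840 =-0.41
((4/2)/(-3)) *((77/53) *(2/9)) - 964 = -1379792/1431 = -964.22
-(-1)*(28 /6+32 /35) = 586 /105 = 5.58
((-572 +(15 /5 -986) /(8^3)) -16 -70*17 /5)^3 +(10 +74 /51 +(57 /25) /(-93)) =-567498855.66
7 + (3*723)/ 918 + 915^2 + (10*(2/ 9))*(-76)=256142035/ 306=837065.47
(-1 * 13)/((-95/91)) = 1183/95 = 12.45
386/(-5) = -386/5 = -77.20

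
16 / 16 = 1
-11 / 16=-0.69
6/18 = 1/3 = 0.33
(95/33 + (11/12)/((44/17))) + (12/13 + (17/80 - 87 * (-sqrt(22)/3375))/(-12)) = 568109/137280 - 29 * sqrt(22)/13500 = 4.13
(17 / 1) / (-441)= -17 / 441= -0.04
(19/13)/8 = 19/104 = 0.18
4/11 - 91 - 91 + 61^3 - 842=2485531/11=225957.36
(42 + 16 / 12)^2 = 16900 / 9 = 1877.78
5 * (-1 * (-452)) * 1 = 2260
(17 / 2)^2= 289 / 4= 72.25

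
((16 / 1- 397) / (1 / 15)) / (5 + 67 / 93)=-531495 / 532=-999.05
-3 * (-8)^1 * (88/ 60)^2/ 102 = 1936/ 3825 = 0.51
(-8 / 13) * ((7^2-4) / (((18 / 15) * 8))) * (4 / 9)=-50 / 39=-1.28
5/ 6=0.83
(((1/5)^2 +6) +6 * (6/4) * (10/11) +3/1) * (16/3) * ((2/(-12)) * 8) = -122.47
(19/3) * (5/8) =95/24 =3.96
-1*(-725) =725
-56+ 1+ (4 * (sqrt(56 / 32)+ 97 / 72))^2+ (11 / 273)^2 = 5478097 / 2683044+ 194 * sqrt(7) / 9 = 59.07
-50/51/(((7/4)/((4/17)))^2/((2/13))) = -25600/9388743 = -0.00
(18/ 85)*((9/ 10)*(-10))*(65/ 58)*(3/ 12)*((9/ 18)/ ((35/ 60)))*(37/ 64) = -116883/ 441728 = -0.26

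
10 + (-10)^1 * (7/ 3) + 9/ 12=-151/ 12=-12.58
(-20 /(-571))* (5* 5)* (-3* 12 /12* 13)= -19500 /571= -34.15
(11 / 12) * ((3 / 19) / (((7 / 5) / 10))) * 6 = 6.20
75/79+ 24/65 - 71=-357814/5135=-69.68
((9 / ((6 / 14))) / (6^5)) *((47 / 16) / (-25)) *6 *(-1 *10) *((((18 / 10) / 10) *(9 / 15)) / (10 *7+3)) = 329 / 11680000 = 0.00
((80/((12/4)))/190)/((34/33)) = 44/323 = 0.14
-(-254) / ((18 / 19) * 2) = 2413 / 18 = 134.06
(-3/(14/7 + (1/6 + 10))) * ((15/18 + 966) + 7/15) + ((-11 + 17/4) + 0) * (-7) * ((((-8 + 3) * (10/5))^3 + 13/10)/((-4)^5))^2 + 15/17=-100295564744739/520513126400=-192.69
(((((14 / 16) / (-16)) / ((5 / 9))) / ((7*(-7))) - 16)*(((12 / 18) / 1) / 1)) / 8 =-71671 / 53760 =-1.33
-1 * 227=-227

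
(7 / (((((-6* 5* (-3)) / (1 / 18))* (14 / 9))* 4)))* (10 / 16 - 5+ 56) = 0.04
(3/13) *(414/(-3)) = -414/13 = -31.85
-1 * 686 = -686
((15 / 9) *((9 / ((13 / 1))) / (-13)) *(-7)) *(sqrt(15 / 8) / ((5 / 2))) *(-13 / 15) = -7 *sqrt(30) / 130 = -0.29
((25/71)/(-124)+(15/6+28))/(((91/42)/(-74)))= -29803167/28613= -1041.60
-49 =-49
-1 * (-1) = 1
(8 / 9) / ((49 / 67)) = 536 / 441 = 1.22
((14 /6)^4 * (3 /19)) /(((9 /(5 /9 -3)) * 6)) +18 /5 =2111807 /623295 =3.39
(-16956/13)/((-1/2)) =33912/13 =2608.62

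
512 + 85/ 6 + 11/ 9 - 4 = 9421/ 18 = 523.39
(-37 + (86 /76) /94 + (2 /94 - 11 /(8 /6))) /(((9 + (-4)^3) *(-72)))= -0.01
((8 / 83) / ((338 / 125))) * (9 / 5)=900 / 14027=0.06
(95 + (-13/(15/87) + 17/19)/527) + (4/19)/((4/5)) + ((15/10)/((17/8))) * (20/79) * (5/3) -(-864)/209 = 227959312/2289815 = 99.55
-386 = -386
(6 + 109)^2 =13225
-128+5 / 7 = -891 / 7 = -127.29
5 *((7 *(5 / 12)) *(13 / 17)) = 2275 / 204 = 11.15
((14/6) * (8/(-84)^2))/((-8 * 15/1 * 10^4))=-1/453600000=-0.00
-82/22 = -41/11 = -3.73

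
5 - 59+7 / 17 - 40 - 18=-1897 / 17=-111.59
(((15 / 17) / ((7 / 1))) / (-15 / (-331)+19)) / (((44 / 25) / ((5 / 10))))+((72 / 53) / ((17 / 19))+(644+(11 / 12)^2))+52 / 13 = 20479453065625 / 31489387776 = 650.36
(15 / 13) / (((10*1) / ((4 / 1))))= 6 / 13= 0.46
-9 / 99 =-1 / 11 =-0.09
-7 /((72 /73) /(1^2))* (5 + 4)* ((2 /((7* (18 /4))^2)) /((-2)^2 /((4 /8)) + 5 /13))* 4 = -3796 /61803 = -0.06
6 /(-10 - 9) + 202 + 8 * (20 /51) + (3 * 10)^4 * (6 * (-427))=-2010887981528 /969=-2075219795.18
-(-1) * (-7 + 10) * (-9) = -27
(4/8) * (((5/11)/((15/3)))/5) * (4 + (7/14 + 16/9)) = 113/1980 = 0.06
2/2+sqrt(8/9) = 2 *sqrt(2)/3+1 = 1.94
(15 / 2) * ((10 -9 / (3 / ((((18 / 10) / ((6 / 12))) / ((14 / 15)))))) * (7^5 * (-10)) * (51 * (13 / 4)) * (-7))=-9193008825 / 4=-2298252206.25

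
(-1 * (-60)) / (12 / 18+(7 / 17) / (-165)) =18700 / 207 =90.34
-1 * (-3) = 3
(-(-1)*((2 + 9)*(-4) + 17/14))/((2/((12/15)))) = -599/35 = -17.11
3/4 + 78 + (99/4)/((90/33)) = 87.82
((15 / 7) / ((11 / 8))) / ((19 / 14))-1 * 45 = -9165 / 209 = -43.85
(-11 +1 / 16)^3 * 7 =-37515625 / 4096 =-9159.09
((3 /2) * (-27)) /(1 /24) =-972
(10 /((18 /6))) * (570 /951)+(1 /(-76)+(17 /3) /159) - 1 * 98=-1102986677 /11491884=-95.98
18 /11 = 1.64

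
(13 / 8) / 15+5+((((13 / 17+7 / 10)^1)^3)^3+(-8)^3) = -169294983958782481743253 / 355763629491000000000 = -475.86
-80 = -80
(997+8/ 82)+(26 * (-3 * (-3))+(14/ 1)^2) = 58511/ 41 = 1427.10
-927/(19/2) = -1854/19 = -97.58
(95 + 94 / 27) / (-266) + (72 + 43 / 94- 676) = -101926588 / 168777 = -603.91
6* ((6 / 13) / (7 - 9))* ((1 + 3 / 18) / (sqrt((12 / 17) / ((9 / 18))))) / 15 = -7* sqrt(102) / 780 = -0.09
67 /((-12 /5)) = -335 /12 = -27.92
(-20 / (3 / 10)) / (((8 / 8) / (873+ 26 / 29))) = -5068600 / 87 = -58259.77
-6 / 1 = -6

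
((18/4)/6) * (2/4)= 0.38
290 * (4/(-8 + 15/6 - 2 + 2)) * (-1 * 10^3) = 2320000/11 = 210909.09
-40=-40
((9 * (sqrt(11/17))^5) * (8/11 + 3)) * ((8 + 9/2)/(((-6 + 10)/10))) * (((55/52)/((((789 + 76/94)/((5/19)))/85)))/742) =32789109375 * sqrt(187)/31458524648096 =0.01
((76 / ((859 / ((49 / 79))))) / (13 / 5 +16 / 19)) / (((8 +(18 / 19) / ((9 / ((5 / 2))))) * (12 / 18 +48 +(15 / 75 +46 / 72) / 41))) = 16535677200 / 417269766133123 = 0.00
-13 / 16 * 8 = -13 / 2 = -6.50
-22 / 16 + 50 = 389 / 8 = 48.62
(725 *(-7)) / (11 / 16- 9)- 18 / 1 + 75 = 12683 / 19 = 667.53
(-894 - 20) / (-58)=457 / 29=15.76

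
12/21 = 4/7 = 0.57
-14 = -14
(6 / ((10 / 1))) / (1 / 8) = 24 / 5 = 4.80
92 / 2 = 46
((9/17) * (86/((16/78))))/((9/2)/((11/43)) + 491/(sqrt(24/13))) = -192752703/6431470583 + 896690223 * sqrt(78)/12862941166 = 0.59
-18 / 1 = -18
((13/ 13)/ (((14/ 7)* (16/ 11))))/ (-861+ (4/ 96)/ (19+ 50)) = -2277/ 5703260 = -0.00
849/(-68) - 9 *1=-1461/68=-21.49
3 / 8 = 0.38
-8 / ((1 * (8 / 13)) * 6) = -13 / 6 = -2.17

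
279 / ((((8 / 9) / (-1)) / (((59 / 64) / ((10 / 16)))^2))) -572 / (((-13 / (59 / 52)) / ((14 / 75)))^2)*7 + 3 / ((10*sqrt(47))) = -4327516023331 / 6327360000 + 3*sqrt(47) / 470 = -683.89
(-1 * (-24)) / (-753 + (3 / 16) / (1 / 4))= -32 / 1003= -0.03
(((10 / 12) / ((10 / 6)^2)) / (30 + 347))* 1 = 3 / 3770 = 0.00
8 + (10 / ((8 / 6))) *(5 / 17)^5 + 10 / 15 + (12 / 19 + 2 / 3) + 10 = 3234266407 / 161863698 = 19.98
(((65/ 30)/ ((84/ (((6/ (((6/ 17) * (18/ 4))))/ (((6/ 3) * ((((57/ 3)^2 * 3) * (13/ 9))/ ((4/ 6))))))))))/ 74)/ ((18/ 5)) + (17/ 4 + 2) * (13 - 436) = -2883200613215/ 1090572336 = -2643.75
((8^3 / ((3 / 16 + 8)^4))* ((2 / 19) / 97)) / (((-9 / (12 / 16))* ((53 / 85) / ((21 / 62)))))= -4991221760 / 891760191284129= -0.00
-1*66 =-66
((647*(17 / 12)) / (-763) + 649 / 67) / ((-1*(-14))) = 5205311 / 8588328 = 0.61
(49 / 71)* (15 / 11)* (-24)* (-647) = 11413080 / 781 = 14613.42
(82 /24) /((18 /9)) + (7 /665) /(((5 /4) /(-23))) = 17267 /11400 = 1.51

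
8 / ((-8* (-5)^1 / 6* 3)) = 2 / 5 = 0.40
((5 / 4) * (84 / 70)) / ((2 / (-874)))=-655.50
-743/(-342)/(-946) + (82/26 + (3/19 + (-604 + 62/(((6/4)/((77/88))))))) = -2374340057/4205916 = -564.52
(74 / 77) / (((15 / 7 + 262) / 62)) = 4588 / 20339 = 0.23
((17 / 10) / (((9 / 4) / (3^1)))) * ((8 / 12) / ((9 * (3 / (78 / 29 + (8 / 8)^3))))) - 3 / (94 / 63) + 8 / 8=-2663381 / 3312090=-0.80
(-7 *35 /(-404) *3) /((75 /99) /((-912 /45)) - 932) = -204820 /104930011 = -0.00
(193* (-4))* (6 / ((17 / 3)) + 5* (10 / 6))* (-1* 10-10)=7395760 / 51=145014.90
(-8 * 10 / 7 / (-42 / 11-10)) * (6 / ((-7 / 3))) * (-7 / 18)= 110 / 133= 0.83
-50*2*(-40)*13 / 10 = 5200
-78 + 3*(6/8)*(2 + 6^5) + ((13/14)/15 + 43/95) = 34758914/1995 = 17423.01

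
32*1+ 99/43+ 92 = 5431/43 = 126.30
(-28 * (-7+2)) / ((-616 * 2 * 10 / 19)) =-19 / 88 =-0.22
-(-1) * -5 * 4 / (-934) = 10 / 467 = 0.02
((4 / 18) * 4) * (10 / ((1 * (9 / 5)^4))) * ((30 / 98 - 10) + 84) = 62.92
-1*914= -914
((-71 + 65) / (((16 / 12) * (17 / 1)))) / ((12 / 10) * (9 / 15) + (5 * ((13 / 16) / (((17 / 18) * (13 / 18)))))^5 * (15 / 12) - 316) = -38486476800 / 1316185539108721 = -0.00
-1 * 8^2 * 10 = -640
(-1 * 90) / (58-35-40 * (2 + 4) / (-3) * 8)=-30 / 221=-0.14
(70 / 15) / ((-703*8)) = -7 / 8436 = -0.00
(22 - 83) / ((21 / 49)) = -427 / 3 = -142.33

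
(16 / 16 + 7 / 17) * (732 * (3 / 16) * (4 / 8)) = 1647 / 17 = 96.88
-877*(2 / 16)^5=-877 / 32768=-0.03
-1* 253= -253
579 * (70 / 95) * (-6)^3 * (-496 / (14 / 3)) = 186095232 / 19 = 9794485.89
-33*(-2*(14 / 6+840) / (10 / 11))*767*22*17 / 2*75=657837825645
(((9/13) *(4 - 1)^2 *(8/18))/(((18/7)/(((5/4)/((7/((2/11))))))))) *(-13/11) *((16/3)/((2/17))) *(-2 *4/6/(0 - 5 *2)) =-272/1089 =-0.25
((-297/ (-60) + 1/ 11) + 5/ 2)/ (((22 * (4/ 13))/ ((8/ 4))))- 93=-878673/ 9680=-90.77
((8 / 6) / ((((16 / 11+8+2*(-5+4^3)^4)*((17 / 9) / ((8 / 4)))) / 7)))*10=3080 / 755315797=0.00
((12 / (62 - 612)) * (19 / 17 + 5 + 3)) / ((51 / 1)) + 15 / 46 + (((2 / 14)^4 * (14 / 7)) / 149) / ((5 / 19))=84281562069 / 261575336330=0.32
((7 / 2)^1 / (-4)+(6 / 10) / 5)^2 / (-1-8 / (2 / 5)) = -22801 / 840000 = -0.03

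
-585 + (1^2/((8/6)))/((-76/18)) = -88947/152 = -585.18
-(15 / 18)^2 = -25 / 36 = -0.69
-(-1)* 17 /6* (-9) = -51 /2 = -25.50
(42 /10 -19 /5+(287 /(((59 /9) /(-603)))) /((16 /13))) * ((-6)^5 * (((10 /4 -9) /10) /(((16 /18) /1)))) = -2878320237507 /23600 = -121962721.93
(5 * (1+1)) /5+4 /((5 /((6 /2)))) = 22 /5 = 4.40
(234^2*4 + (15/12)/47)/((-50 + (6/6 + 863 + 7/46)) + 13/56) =13258838474/49299569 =268.94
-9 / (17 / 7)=-63 / 17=-3.71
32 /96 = 1 /3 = 0.33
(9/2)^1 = 9/2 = 4.50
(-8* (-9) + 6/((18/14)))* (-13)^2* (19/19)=38870/3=12956.67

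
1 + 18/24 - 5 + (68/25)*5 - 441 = -8613/20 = -430.65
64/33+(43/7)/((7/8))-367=-578951/1617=-358.04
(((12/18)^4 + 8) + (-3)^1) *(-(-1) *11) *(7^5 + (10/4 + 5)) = 961332.71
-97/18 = -5.39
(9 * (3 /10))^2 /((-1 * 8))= -729 /800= -0.91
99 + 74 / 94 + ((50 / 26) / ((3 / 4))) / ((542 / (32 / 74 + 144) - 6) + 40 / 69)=98.25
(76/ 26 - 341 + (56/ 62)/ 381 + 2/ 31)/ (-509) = 51899075/ 78153387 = 0.66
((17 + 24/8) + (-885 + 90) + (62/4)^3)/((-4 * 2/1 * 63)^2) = 23591/2032128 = 0.01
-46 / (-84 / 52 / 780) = 155480 / 7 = 22211.43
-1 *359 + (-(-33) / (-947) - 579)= -888319 / 947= -938.03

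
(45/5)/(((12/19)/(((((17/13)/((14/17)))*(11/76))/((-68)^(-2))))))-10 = 2754373/182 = 15133.92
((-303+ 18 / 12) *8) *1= -2412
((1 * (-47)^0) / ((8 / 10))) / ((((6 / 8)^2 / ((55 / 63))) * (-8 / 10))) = -2.43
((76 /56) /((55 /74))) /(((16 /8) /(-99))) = -6327 /70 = -90.39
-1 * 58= -58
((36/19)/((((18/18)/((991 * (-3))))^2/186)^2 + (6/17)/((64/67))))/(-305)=-13232653312447752829056/787036785900356427285275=-0.02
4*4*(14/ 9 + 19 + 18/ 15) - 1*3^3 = 14449/ 45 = 321.09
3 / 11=0.27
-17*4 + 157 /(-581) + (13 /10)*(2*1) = -190772 /2905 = -65.67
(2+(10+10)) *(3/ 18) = 11/ 3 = 3.67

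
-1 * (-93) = 93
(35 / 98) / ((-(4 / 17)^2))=-1445 / 224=-6.45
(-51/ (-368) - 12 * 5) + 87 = 9987/ 368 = 27.14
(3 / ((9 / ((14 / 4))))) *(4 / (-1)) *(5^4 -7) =-2884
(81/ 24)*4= 27/ 2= 13.50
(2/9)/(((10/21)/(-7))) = -49/15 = -3.27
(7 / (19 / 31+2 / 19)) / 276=0.04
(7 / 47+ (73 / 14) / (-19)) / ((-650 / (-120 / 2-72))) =-51777 / 2031575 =-0.03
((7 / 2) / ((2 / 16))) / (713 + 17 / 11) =77 / 1965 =0.04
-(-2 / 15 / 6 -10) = 451 / 45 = 10.02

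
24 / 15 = 8 / 5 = 1.60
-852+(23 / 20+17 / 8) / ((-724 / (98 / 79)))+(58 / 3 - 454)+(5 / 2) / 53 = -234015594821 / 181883280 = -1286.63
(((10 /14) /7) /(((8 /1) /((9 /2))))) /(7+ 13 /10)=225 /32536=0.01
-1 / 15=-0.07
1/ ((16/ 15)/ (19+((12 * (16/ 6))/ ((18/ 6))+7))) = 275/ 8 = 34.38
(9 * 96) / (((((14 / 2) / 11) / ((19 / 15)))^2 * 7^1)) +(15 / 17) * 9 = 72445017 / 145775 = 496.96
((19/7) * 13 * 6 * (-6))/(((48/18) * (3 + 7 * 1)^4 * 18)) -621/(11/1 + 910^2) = -262503417/77290360000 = -0.00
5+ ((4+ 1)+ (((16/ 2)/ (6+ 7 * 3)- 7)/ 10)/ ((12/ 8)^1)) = 9.55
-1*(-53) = 53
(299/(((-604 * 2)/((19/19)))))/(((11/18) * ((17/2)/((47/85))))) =-126477/4800290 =-0.03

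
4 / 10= 2 / 5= 0.40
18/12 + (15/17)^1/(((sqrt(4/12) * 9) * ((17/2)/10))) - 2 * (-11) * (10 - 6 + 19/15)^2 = 100 * sqrt(3)/867 + 275279/450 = 611.93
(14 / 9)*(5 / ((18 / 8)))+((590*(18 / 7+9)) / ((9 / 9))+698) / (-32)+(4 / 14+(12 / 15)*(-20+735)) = 340.58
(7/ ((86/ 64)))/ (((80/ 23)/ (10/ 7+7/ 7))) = 782/ 215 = 3.64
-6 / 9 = -2 / 3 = -0.67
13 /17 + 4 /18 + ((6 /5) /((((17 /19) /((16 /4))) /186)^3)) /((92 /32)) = 1220290859119477 /5084955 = 239980660.42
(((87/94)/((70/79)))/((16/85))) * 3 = 350523/21056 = 16.65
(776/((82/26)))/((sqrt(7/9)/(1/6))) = 5044* sqrt(7)/287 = 46.50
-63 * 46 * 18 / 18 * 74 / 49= -30636 / 7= -4376.57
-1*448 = -448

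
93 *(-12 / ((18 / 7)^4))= -74431 / 2916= -25.53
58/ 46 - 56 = -1259/ 23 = -54.74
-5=-5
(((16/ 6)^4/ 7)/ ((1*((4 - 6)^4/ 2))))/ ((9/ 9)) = 512/ 567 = 0.90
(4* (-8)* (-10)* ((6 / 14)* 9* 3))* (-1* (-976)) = 25297920 / 7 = 3613988.57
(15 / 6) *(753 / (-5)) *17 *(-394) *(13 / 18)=10927787 / 6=1821297.83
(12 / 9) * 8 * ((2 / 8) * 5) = 40 / 3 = 13.33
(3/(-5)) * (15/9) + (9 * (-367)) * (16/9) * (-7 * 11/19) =452125/19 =23796.05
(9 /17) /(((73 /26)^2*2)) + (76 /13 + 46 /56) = 220976499 /32975852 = 6.70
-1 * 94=-94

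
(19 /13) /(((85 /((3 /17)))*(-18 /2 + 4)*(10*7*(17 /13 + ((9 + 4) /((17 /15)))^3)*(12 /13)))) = -4199 /675338272000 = -0.00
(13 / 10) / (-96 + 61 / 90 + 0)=-117 / 8579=-0.01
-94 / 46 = -47 / 23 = -2.04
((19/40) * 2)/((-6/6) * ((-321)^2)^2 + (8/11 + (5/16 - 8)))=-0.00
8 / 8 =1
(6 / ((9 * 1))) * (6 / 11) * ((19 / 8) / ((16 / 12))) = 57 / 88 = 0.65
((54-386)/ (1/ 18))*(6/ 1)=-35856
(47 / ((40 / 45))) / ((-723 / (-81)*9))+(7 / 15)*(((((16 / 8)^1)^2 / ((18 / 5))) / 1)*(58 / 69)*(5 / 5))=3929683 / 3591864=1.09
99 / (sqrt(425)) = 99 * sqrt(17) / 85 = 4.80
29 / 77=0.38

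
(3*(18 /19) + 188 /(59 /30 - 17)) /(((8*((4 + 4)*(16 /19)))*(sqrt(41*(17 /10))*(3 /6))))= -41403*sqrt(6970) /80472832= -0.04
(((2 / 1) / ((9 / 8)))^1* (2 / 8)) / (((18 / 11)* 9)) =22 / 729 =0.03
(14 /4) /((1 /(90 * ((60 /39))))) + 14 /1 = 6482 /13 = 498.62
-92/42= -2.19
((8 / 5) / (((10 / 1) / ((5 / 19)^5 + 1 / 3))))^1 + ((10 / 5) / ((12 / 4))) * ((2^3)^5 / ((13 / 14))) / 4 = 4733023783416 / 804732175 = 5881.49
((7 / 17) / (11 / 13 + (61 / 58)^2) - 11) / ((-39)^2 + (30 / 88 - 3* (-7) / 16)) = -2756050000 / 388958743683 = -0.01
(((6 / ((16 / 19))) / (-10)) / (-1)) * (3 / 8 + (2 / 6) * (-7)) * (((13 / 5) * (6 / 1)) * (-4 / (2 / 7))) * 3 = 731367 / 800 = 914.21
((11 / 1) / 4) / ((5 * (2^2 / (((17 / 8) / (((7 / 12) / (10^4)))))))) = 70125 / 14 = 5008.93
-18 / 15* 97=-582 / 5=-116.40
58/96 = 29/48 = 0.60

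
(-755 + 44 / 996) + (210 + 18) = -131212 / 249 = -526.96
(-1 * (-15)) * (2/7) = 30/7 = 4.29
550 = 550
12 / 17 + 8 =148 / 17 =8.71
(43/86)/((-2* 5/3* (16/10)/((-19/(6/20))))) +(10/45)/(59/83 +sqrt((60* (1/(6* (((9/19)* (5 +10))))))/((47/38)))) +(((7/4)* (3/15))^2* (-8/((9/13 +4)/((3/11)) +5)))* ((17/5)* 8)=523564* sqrt(141)/16590981 +21491104515157/4789263182000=4.86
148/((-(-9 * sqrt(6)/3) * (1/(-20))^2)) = 29600 * sqrt(6)/9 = 8056.10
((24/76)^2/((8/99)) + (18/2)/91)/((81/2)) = 9731/295659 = 0.03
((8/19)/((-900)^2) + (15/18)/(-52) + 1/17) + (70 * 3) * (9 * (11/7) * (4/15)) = 1346944022759/1700595000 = 792.04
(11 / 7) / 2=11 / 14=0.79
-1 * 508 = -508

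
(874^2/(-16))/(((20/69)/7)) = -92238027/80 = -1152975.34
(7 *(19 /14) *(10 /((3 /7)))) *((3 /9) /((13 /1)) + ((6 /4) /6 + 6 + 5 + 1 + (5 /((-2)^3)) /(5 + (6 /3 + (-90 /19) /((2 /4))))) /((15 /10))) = 40765165 /21996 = 1853.30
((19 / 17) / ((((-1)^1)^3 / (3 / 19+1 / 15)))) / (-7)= 64 / 1785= 0.04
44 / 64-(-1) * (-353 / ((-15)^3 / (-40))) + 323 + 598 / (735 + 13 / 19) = 24177884749 / 75481200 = 320.32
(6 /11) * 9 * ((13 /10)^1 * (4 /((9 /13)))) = 2028 /55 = 36.87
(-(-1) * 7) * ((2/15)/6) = 7/45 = 0.16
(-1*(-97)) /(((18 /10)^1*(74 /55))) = 26675 /666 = 40.05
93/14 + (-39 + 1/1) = -31.36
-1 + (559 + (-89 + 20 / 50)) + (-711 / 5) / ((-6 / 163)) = 8665 / 2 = 4332.50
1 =1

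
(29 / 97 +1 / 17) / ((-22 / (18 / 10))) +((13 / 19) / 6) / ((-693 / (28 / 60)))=-8193527 / 279159210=-0.03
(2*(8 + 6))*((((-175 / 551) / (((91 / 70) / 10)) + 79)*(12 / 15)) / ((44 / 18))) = 276382008 / 393965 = 701.54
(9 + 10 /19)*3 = 543 /19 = 28.58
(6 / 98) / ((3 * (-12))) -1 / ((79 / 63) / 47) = -1741147 / 46452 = -37.48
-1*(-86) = 86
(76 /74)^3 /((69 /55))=3017960 /3495057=0.86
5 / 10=0.50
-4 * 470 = -1880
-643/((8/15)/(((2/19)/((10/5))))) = -9645/152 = -63.45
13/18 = 0.72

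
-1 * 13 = -13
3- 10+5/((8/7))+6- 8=-37/8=-4.62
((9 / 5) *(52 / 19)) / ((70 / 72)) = 16848 / 3325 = 5.07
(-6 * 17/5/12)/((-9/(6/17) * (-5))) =-0.01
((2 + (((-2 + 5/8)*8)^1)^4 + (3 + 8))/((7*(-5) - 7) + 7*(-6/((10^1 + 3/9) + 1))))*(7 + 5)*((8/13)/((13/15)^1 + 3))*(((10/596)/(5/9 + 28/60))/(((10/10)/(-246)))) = 827320878000/334622561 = 2472.40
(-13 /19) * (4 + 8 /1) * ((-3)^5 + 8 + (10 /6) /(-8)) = 73385 /38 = 1931.18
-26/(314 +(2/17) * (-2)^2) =-221/2673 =-0.08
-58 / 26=-29 / 13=-2.23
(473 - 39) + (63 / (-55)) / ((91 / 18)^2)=433.96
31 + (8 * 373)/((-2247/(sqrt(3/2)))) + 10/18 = 284/9-1492 * sqrt(6)/2247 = 29.93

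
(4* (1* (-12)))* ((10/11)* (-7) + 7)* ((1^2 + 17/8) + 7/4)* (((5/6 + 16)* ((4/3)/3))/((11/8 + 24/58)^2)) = -348.17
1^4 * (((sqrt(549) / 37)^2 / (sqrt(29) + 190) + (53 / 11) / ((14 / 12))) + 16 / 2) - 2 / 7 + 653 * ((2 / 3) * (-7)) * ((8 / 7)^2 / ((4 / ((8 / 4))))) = -460530585686 / 232797081 - 549 * sqrt(29) / 49381199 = -1978.25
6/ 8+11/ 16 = 23/ 16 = 1.44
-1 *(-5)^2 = -25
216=216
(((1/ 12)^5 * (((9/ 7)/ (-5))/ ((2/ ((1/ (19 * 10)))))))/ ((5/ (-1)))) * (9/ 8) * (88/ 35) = 11/ 7150080000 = 0.00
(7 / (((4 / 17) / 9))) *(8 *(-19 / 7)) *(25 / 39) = -48450 / 13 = -3726.92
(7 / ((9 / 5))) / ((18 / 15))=175 / 54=3.24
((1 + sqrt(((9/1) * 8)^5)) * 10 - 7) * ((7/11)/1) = 21/11 + 2177280 * sqrt(2)/11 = 279923.63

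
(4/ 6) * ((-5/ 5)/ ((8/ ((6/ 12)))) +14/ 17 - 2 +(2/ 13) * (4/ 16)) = -1415/ 1768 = -0.80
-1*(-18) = 18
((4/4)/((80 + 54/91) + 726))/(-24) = -91/1761600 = -0.00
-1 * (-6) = 6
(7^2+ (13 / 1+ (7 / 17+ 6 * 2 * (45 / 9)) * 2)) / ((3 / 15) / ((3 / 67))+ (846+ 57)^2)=0.00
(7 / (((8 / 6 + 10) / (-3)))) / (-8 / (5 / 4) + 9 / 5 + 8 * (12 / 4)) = -315 / 3298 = -0.10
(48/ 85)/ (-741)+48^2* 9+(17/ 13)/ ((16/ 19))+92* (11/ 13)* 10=555973793/ 25840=21516.01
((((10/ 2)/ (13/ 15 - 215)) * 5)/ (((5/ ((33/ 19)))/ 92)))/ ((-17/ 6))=1.32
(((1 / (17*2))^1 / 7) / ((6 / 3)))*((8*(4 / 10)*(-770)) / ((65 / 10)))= -0.80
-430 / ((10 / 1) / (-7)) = 301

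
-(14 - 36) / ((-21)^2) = 22 / 441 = 0.05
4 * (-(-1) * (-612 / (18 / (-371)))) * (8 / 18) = 201824 / 9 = 22424.89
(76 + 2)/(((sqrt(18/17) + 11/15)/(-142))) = 31068180/1993 - 7476300 *sqrt(34)/1993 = -6284.88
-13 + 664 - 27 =624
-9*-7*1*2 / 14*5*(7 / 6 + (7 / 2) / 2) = 525 / 4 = 131.25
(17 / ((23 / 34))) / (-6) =-289 / 69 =-4.19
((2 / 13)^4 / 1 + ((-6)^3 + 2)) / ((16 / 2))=-3056019 / 114244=-26.75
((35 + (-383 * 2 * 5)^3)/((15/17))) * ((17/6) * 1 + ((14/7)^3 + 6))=-2143651109309/2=-1071825554654.50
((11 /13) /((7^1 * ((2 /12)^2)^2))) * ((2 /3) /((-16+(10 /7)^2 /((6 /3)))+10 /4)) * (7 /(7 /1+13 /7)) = -3259872 /492869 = -6.61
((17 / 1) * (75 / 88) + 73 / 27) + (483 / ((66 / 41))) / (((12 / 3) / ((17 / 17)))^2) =341623 / 9504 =35.95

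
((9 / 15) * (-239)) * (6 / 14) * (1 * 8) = -17208 / 35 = -491.66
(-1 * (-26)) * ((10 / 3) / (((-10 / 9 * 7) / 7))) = -78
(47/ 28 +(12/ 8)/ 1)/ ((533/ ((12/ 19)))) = 267/ 70889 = 0.00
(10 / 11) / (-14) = -5 / 77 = -0.06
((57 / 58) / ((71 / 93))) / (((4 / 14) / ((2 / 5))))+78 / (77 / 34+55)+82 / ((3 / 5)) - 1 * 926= -31516518871 / 40088730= -786.17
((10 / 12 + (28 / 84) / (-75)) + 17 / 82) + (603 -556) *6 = 2611009 / 9225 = 283.04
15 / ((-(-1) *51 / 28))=140 / 17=8.24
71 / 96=0.74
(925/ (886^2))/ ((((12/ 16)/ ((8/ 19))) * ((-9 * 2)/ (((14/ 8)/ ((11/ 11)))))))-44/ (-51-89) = 1107206482/ 3523650795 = 0.31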